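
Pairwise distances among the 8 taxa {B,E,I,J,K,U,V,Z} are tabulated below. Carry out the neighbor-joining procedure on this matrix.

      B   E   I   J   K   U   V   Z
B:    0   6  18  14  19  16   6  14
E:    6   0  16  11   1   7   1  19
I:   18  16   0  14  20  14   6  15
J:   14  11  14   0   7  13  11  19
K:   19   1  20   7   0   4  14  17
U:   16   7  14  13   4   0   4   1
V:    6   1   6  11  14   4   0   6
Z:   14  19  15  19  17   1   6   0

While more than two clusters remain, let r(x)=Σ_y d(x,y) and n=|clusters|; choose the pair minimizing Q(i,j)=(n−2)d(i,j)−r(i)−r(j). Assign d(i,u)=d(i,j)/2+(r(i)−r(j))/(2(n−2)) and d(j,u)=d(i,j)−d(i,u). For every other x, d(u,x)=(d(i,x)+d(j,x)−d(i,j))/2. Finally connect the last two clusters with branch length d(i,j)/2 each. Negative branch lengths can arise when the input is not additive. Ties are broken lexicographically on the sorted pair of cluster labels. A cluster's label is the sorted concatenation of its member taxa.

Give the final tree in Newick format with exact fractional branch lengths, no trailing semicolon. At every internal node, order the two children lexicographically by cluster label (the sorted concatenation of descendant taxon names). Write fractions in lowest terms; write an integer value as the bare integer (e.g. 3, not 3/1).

((((B:317/48,((E:-37/20,K:57/20):107/32,J:165/32):103/48):15/8,(U:-13/6,Z:19/6):87/16):13/16,I:247/32):-55/64,V:-55/64)

1. join U+Z (d=1, Q=-144) ⇒ UZ; edges |U|=-13/6, |Z|=19/6
  updated: d(B,UZ)=29/2, d(E,UZ)=25/2, d(I,UZ)=14, d(J,UZ)=31/2, d(K,UZ)=10, d(UZ,V)=9/2
2. join E+K (d=1, Q=-227/2) ⇒ EK; edges |E|=-37/20, |K|=57/20
  updated: d(B,EK)=12, d(EK,I)=35/2, d(EK,J)=17/2, d(EK,UZ)=43/4, d(EK,V)=7
3. join EK+J (d=17/2, Q=-339/4) ⇒ EJK; edges |EK|=107/32, |J|=165/32
  updated: d(B,EJK)=35/4, d(EJK,I)=23/2, d(EJK,UZ)=71/8, d(EJK,V)=19/4
4. join B+EJK (d=35/4, Q=-439/8) ⇒ BEJK; edges |B|=317/48, |EJK|=103/48
  updated: d(BEJK,I)=83/8, d(BEJK,UZ)=117/16, d(BEJK,V)=1
5. join BEJK+UZ (d=117/16, Q=-239/8) ⇒ BEJKUZ; edges |BEJK|=15/8, |UZ|=87/16
  updated: d(BEJKUZ,I)=273/32, d(BEJKUZ,V)=-29/32
6. join BEJKUZ+I (d=273/32, Q=-109/8) ⇒ BEIJKUZ; edges |BEJKUZ|=13/16, |I|=247/32
  updated: d(BEIJKUZ,V)=-55/32
7. join BEIJKUZ+V (d=-55/32) ⇒ BEIJKUVZ; edges |BEIJKUZ|=-55/64, |V|=-55/64
final tree: ((((B:317/48,((E:-37/20,K:57/20):107/32,J:165/32):103/48):15/8,(U:-13/6,Z:19/6):87/16):13/16,I:247/32):-55/64,V:-55/64)
total length: 267/8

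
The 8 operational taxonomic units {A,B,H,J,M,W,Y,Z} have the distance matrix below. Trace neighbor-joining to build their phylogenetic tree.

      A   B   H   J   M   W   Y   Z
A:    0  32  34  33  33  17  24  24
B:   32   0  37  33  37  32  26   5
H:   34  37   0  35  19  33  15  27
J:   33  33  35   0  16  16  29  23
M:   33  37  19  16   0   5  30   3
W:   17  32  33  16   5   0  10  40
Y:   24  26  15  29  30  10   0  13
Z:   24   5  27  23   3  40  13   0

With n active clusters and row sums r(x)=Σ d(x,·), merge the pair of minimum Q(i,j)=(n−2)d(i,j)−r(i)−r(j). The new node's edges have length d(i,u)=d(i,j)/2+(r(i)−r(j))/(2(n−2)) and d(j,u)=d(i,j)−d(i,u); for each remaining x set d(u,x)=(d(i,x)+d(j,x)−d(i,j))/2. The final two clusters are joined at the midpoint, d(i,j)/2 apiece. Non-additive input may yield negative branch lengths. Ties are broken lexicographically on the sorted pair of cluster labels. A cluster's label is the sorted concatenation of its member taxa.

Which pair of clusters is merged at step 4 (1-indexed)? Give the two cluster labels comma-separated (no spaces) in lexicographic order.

J,MW

iteration 1: select B,Z (d=5, Q=-307); attach at lengths (97/12, -37/12); label the merged cluster BZ
  updated: d(A,BZ)=51/2, d(BZ,H)=59/2, d(BZ,J)=51/2, d(BZ,M)=35/2, d(BZ,W)=67/2, d(BZ,Y)=17
iteration 2: select H,Y (d=15, Q=-431/2); attach at lengths (231/20, 69/20); label the merged cluster HY
  updated: d(A,HY)=43/2, d(BZ,HY)=63/4, d(HY,J)=49/2, d(HY,M)=17, d(HY,W)=14
iteration 3: select M,W (d=5, Q=-154); attach at lengths (23/8, 17/8); label the merged cluster MW
  updated: d(A,MW)=45/2, d(BZ,MW)=23, d(HY,MW)=13, d(J,MW)=27/2
iteration 4: select J,MW (d=27/2, Q=-128); attach at lengths (65/6, 8/3); label the merged cluster JMW
  updated: d(A,JMW)=21, d(BZ,JMW)=35/2, d(HY,JMW)=12
iteration 5: select A,JMW (d=21, Q=-153/2); attach at lengths (119/8, 49/8); label the merged cluster AJMW
  updated: d(AJMW,BZ)=11, d(AJMW,HY)=25/4
iteration 6: select AJMW,BZ (d=11, Q=-33); attach at lengths (3/4, 41/4); label the merged cluster ABJMWZ
  updated: d(ABJMWZ,HY)=11/2
iteration 7: select ABJMWZ,HY (d=11/2); attach at lengths (11/4, 11/4); label the merged cluster ABHJMWYZ
final tree: (((A:119/8,(J:65/6,(M:23/8,W:17/8):8/3):49/8):3/4,(B:97/12,Z:-37/12):41/4):11/4,(H:231/20,Y:69/20):11/4)
total length: 76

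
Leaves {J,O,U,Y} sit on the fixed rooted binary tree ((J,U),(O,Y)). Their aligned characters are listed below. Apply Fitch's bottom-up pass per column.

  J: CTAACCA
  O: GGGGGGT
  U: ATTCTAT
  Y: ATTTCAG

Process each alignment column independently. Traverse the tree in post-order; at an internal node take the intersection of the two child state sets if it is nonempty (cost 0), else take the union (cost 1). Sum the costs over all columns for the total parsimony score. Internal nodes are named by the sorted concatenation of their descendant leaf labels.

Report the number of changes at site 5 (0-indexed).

2

[col 0] JU: children J:{C}, U:{A} ∪→ {A,C}; cost 1
[col 0] OY: children O:{G}, Y:{A} ∪→ {A,G}; cost 1
[col 0] JOUY: children JU:{A,C}, OY:{A,G} ∩→ {A}; cost 0
[col 1] JU: children J:{T}, U:{T} ∩→ {T}; cost 0
[col 1] OY: children O:{G}, Y:{T} ∪→ {G,T}; cost 1
[col 1] JOUY: children JU:{T}, OY:{G,T} ∩→ {T}; cost 0
[col 2] JU: children J:{A}, U:{T} ∪→ {A,T}; cost 1
[col 2] OY: children O:{G}, Y:{T} ∪→ {G,T}; cost 1
[col 2] JOUY: children JU:{A,T}, OY:{G,T} ∩→ {T}; cost 0
[col 3] JU: children J:{A}, U:{C} ∪→ {A,C}; cost 1
[col 3] OY: children O:{G}, Y:{T} ∪→ {G,T}; cost 1
[col 3] JOUY: children JU:{A,C}, OY:{G,T} ∪→ {A,C,G,T}; cost 1
[col 4] JU: children J:{C}, U:{T} ∪→ {C,T}; cost 1
[col 4] OY: children O:{G}, Y:{C} ∪→ {C,G}; cost 1
[col 4] JOUY: children JU:{C,T}, OY:{C,G} ∩→ {C}; cost 0
[col 5] JU: children J:{C}, U:{A} ∪→ {A,C}; cost 1
[col 5] OY: children O:{G}, Y:{A} ∪→ {A,G}; cost 1
[col 5] JOUY: children JU:{A,C}, OY:{A,G} ∩→ {A}; cost 0
[col 6] JU: children J:{A}, U:{T} ∪→ {A,T}; cost 1
[col 6] OY: children O:{T}, Y:{G} ∪→ {G,T}; cost 1
[col 6] JOUY: children JU:{A,T}, OY:{G,T} ∩→ {T}; cost 0
per-site changes: [2, 1, 2, 3, 2, 2, 2]; total = 14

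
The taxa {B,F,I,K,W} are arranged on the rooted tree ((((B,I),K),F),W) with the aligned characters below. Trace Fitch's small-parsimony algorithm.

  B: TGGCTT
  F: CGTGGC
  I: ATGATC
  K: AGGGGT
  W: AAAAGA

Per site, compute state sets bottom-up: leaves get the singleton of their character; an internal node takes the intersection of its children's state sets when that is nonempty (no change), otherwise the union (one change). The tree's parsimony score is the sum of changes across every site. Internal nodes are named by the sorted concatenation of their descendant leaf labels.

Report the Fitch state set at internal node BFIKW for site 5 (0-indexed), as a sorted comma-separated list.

site 0, node BI: B={T} ∪ I={A} → {A,T} (+1)
site 0, node BIK: BI={A,T} ∩ K={A} → {A} (+0)
site 0, node BFIK: BIK={A} ∪ F={C} → {A,C} (+1)
site 0, node BFIKW: BFIK={A,C} ∩ W={A} → {A} (+0)
site 1, node BI: B={G} ∪ I={T} → {G,T} (+1)
site 1, node BIK: BI={G,T} ∩ K={G} → {G} (+0)
site 1, node BFIK: BIK={G} ∩ F={G} → {G} (+0)
site 1, node BFIKW: BFIK={G} ∪ W={A} → {A,G} (+1)
site 2, node BI: B={G} ∩ I={G} → {G} (+0)
site 2, node BIK: BI={G} ∩ K={G} → {G} (+0)
site 2, node BFIK: BIK={G} ∪ F={T} → {G,T} (+1)
site 2, node BFIKW: BFIK={G,T} ∪ W={A} → {A,G,T} (+1)
site 3, node BI: B={C} ∪ I={A} → {A,C} (+1)
site 3, node BIK: BI={A,C} ∪ K={G} → {A,C,G} (+1)
site 3, node BFIK: BIK={A,C,G} ∩ F={G} → {G} (+0)
site 3, node BFIKW: BFIK={G} ∪ W={A} → {A,G} (+1)
site 4, node BI: B={T} ∩ I={T} → {T} (+0)
site 4, node BIK: BI={T} ∪ K={G} → {G,T} (+1)
site 4, node BFIK: BIK={G,T} ∩ F={G} → {G} (+0)
site 4, node BFIKW: BFIK={G} ∩ W={G} → {G} (+0)
site 5, node BI: B={T} ∪ I={C} → {C,T} (+1)
site 5, node BIK: BI={C,T} ∩ K={T} → {T} (+0)
site 5, node BFIK: BIK={T} ∪ F={C} → {C,T} (+1)
site 5, node BFIKW: BFIK={C,T} ∪ W={A} → {A,C,T} (+1)
per-site changes: [2, 2, 2, 3, 1, 3]; total = 13

A,C,T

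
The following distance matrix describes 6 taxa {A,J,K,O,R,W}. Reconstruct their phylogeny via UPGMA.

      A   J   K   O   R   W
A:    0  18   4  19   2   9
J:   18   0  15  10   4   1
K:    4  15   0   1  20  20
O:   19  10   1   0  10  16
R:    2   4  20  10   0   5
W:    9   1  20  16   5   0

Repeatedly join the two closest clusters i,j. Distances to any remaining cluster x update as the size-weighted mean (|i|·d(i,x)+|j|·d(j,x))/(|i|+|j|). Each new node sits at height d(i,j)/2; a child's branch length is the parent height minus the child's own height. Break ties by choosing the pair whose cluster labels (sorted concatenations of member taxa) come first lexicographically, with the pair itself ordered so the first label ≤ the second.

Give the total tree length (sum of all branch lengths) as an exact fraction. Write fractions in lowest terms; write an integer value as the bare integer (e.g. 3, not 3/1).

83/4

step 1: merge (J,W) at d=1; branch lengths J→1/2, W→1/2; new cluster JW
  updated: d(A,JW)=27/2, d(JW,K)=35/2, d(JW,O)=13, d(JW,R)=9/2
step 2: merge (K,O) at d=1; branch lengths K→1/2, O→1/2; new cluster KO
  updated: d(A,KO)=23/2, d(JW,KO)=61/4, d(KO,R)=15
step 3: merge (A,R) at d=2; branch lengths A→1, R→1; new cluster AR
  updated: d(AR,JW)=9, d(AR,KO)=53/4
step 4: merge (AR,JW) at d=9; branch lengths AR→7/2, JW→4; new cluster AJRW
  updated: d(AJRW,KO)=57/4
step 5: merge (AJRW,KO) at d=57/4; branch lengths AJRW→21/8, KO→53/8; new cluster AJKORW
final tree: (((A:1,R:1):7/2,(J:1/2,W:1/2):4):21/8,(K:1/2,O:1/2):53/8)
total length: 83/4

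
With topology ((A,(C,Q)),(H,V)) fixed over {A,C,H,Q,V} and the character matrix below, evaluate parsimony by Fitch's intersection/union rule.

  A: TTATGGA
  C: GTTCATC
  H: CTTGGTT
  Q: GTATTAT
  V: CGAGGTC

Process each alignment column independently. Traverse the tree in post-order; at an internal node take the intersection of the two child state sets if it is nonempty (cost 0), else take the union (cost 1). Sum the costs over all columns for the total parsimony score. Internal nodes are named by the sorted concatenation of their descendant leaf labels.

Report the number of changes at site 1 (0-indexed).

CQ@0: {G} ∩ {G} = {G} (intersection, +0)
ACQ@0: {T} ∪ {G} = {G,T} (union, +1)
HV@0: {C} ∩ {C} = {C} (intersection, +0)
ACHQV@0: {G,T} ∪ {C} = {C,G,T} (union, +1)
CQ@1: {T} ∩ {T} = {T} (intersection, +0)
ACQ@1: {T} ∩ {T} = {T} (intersection, +0)
HV@1: {T} ∪ {G} = {G,T} (union, +1)
ACHQV@1: {T} ∩ {G,T} = {T} (intersection, +0)
CQ@2: {T} ∪ {A} = {A,T} (union, +1)
ACQ@2: {A} ∩ {A,T} = {A} (intersection, +0)
HV@2: {T} ∪ {A} = {A,T} (union, +1)
ACHQV@2: {A} ∩ {A,T} = {A} (intersection, +0)
CQ@3: {C} ∪ {T} = {C,T} (union, +1)
ACQ@3: {T} ∩ {C,T} = {T} (intersection, +0)
HV@3: {G} ∩ {G} = {G} (intersection, +0)
ACHQV@3: {T} ∪ {G} = {G,T} (union, +1)
CQ@4: {A} ∪ {T} = {A,T} (union, +1)
ACQ@4: {G} ∪ {A,T} = {A,G,T} (union, +1)
HV@4: {G} ∩ {G} = {G} (intersection, +0)
ACHQV@4: {A,G,T} ∩ {G} = {G} (intersection, +0)
CQ@5: {T} ∪ {A} = {A,T} (union, +1)
ACQ@5: {G} ∪ {A,T} = {A,G,T} (union, +1)
HV@5: {T} ∩ {T} = {T} (intersection, +0)
ACHQV@5: {A,G,T} ∩ {T} = {T} (intersection, +0)
CQ@6: {C} ∪ {T} = {C,T} (union, +1)
ACQ@6: {A} ∪ {C,T} = {A,C,T} (union, +1)
HV@6: {T} ∪ {C} = {C,T} (union, +1)
ACHQV@6: {A,C,T} ∩ {C,T} = {C,T} (intersection, +0)
per-site changes: [2, 1, 2, 2, 2, 2, 3]; total = 14

1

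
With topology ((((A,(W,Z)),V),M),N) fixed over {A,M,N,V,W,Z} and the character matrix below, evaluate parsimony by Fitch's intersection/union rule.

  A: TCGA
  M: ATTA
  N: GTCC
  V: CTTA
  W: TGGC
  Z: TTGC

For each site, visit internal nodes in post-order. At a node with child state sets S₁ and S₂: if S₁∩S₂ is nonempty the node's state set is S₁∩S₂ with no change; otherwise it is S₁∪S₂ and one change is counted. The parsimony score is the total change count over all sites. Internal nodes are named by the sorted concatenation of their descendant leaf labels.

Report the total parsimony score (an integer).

9

WZ@0: {T} ∩ {T} = {T} (intersection, +0)
AWZ@0: {T} ∩ {T} = {T} (intersection, +0)
AVWZ@0: {T} ∪ {C} = {C,T} (union, +1)
AMVWZ@0: {C,T} ∪ {A} = {A,C,T} (union, +1)
AMNVWZ@0: {A,C,T} ∪ {G} = {A,C,G,T} (union, +1)
WZ@1: {G} ∪ {T} = {G,T} (union, +1)
AWZ@1: {C} ∪ {G,T} = {C,G,T} (union, +1)
AVWZ@1: {C,G,T} ∩ {T} = {T} (intersection, +0)
AMVWZ@1: {T} ∩ {T} = {T} (intersection, +0)
AMNVWZ@1: {T} ∩ {T} = {T} (intersection, +0)
WZ@2: {G} ∩ {G} = {G} (intersection, +0)
AWZ@2: {G} ∩ {G} = {G} (intersection, +0)
AVWZ@2: {G} ∪ {T} = {G,T} (union, +1)
AMVWZ@2: {G,T} ∩ {T} = {T} (intersection, +0)
AMNVWZ@2: {T} ∪ {C} = {C,T} (union, +1)
WZ@3: {C} ∩ {C} = {C} (intersection, +0)
AWZ@3: {A} ∪ {C} = {A,C} (union, +1)
AVWZ@3: {A,C} ∩ {A} = {A} (intersection, +0)
AMVWZ@3: {A} ∩ {A} = {A} (intersection, +0)
AMNVWZ@3: {A} ∪ {C} = {A,C} (union, +1)
per-site changes: [3, 2, 2, 2]; total = 9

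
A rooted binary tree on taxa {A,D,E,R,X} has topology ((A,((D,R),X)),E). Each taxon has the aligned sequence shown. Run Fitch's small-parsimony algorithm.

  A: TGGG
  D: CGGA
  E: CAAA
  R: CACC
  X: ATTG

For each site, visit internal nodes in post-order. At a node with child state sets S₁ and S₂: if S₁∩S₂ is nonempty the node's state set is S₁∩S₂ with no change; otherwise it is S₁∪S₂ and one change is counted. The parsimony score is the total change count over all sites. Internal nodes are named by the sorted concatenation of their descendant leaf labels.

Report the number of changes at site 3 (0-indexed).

DR@0: {C} ∩ {C} = {C} (intersection, +0)
DRX@0: {C} ∪ {A} = {A,C} (union, +1)
ADRX@0: {T} ∪ {A,C} = {A,C,T} (union, +1)
ADERX@0: {A,C,T} ∩ {C} = {C} (intersection, +0)
DR@1: {G} ∪ {A} = {A,G} (union, +1)
DRX@1: {A,G} ∪ {T} = {A,G,T} (union, +1)
ADRX@1: {G} ∩ {A,G,T} = {G} (intersection, +0)
ADERX@1: {G} ∪ {A} = {A,G} (union, +1)
DR@2: {G} ∪ {C} = {C,G} (union, +1)
DRX@2: {C,G} ∪ {T} = {C,G,T} (union, +1)
ADRX@2: {G} ∩ {C,G,T} = {G} (intersection, +0)
ADERX@2: {G} ∪ {A} = {A,G} (union, +1)
DR@3: {A} ∪ {C} = {A,C} (union, +1)
DRX@3: {A,C} ∪ {G} = {A,C,G} (union, +1)
ADRX@3: {G} ∩ {A,C,G} = {G} (intersection, +0)
ADERX@3: {G} ∪ {A} = {A,G} (union, +1)
per-site changes: [2, 3, 3, 3]; total = 11

3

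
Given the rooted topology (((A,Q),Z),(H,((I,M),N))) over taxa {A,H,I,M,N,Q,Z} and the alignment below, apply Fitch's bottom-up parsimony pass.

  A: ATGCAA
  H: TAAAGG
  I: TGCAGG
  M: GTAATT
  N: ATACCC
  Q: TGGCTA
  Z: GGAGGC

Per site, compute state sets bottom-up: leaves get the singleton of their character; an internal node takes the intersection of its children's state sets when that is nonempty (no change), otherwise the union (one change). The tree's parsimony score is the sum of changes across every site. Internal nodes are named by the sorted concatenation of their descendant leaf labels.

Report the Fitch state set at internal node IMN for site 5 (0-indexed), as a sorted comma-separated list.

C,G,T

AQ@0: {A} ∪ {T} = {A,T} (union, +1)
AQZ@0: {A,T} ∪ {G} = {A,G,T} (union, +1)
IM@0: {T} ∪ {G} = {G,T} (union, +1)
IMN@0: {G,T} ∪ {A} = {A,G,T} (union, +1)
HIMN@0: {T} ∩ {A,G,T} = {T} (intersection, +0)
AHIMNQZ@0: {A,G,T} ∩ {T} = {T} (intersection, +0)
AQ@1: {T} ∪ {G} = {G,T} (union, +1)
AQZ@1: {G,T} ∩ {G} = {G} (intersection, +0)
IM@1: {G} ∪ {T} = {G,T} (union, +1)
IMN@1: {G,T} ∩ {T} = {T} (intersection, +0)
HIMN@1: {A} ∪ {T} = {A,T} (union, +1)
AHIMNQZ@1: {G} ∪ {A,T} = {A,G,T} (union, +1)
AQ@2: {G} ∩ {G} = {G} (intersection, +0)
AQZ@2: {G} ∪ {A} = {A,G} (union, +1)
IM@2: {C} ∪ {A} = {A,C} (union, +1)
IMN@2: {A,C} ∩ {A} = {A} (intersection, +0)
HIMN@2: {A} ∩ {A} = {A} (intersection, +0)
AHIMNQZ@2: {A,G} ∩ {A} = {A} (intersection, +0)
AQ@3: {C} ∩ {C} = {C} (intersection, +0)
AQZ@3: {C} ∪ {G} = {C,G} (union, +1)
IM@3: {A} ∩ {A} = {A} (intersection, +0)
IMN@3: {A} ∪ {C} = {A,C} (union, +1)
HIMN@3: {A} ∩ {A,C} = {A} (intersection, +0)
AHIMNQZ@3: {C,G} ∪ {A} = {A,C,G} (union, +1)
AQ@4: {A} ∪ {T} = {A,T} (union, +1)
AQZ@4: {A,T} ∪ {G} = {A,G,T} (union, +1)
IM@4: {G} ∪ {T} = {G,T} (union, +1)
IMN@4: {G,T} ∪ {C} = {C,G,T} (union, +1)
HIMN@4: {G} ∩ {C,G,T} = {G} (intersection, +0)
AHIMNQZ@4: {A,G,T} ∩ {G} = {G} (intersection, +0)
AQ@5: {A} ∩ {A} = {A} (intersection, +0)
AQZ@5: {A} ∪ {C} = {A,C} (union, +1)
IM@5: {G} ∪ {T} = {G,T} (union, +1)
IMN@5: {G,T} ∪ {C} = {C,G,T} (union, +1)
HIMN@5: {G} ∩ {C,G,T} = {G} (intersection, +0)
AHIMNQZ@5: {A,C} ∪ {G} = {A,C,G} (union, +1)
per-site changes: [4, 4, 2, 3, 4, 4]; total = 21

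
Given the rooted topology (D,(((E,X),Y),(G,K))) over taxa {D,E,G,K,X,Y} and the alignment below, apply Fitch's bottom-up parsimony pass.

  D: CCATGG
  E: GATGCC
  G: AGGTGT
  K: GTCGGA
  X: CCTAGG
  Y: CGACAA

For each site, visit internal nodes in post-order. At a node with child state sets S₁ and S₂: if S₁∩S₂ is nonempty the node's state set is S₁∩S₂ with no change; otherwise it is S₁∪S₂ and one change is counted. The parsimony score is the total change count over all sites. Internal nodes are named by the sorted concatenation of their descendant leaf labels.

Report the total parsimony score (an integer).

EX@0: {G} ∪ {C} = {C,G} (union, +1)
EXY@0: {C,G} ∩ {C} = {C} (intersection, +0)
GK@0: {A} ∪ {G} = {A,G} (union, +1)
EGKXY@0: {C} ∪ {A,G} = {A,C,G} (union, +1)
DEGKXY@0: {C} ∩ {A,C,G} = {C} (intersection, +0)
EX@1: {A} ∪ {C} = {A,C} (union, +1)
EXY@1: {A,C} ∪ {G} = {A,C,G} (union, +1)
GK@1: {G} ∪ {T} = {G,T} (union, +1)
EGKXY@1: {A,C,G} ∩ {G,T} = {G} (intersection, +0)
DEGKXY@1: {C} ∪ {G} = {C,G} (union, +1)
EX@2: {T} ∩ {T} = {T} (intersection, +0)
EXY@2: {T} ∪ {A} = {A,T} (union, +1)
GK@2: {G} ∪ {C} = {C,G} (union, +1)
EGKXY@2: {A,T} ∪ {C,G} = {A,C,G,T} (union, +1)
DEGKXY@2: {A} ∩ {A,C,G,T} = {A} (intersection, +0)
EX@3: {G} ∪ {A} = {A,G} (union, +1)
EXY@3: {A,G} ∪ {C} = {A,C,G} (union, +1)
GK@3: {T} ∪ {G} = {G,T} (union, +1)
EGKXY@3: {A,C,G} ∩ {G,T} = {G} (intersection, +0)
DEGKXY@3: {T} ∪ {G} = {G,T} (union, +1)
EX@4: {C} ∪ {G} = {C,G} (union, +1)
EXY@4: {C,G} ∪ {A} = {A,C,G} (union, +1)
GK@4: {G} ∩ {G} = {G} (intersection, +0)
EGKXY@4: {A,C,G} ∩ {G} = {G} (intersection, +0)
DEGKXY@4: {G} ∩ {G} = {G} (intersection, +0)
EX@5: {C} ∪ {G} = {C,G} (union, +1)
EXY@5: {C,G} ∪ {A} = {A,C,G} (union, +1)
GK@5: {T} ∪ {A} = {A,T} (union, +1)
EGKXY@5: {A,C,G} ∩ {A,T} = {A} (intersection, +0)
DEGKXY@5: {G} ∪ {A} = {A,G} (union, +1)
per-site changes: [3, 4, 3, 4, 2, 4]; total = 20

20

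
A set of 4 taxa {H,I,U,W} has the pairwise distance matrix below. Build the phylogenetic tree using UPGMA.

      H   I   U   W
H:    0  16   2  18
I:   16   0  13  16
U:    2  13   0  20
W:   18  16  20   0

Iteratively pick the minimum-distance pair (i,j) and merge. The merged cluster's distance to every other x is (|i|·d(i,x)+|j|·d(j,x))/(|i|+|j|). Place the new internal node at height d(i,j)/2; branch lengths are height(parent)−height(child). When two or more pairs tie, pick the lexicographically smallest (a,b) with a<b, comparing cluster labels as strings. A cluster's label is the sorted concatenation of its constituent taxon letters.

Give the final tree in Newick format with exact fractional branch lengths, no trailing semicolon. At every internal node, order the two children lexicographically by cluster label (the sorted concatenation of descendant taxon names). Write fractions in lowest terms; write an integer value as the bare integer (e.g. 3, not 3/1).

(((H:1,U:1):25/4,I:29/4):7/4,W:9)

step 1: merge (H,U) at d=2; branch lengths H→1, U→1; new cluster HU
  updated: d(HU,I)=29/2, d(HU,W)=19
step 2: merge (HU,I) at d=29/2; branch lengths HU→25/4, I→29/4; new cluster HIU
  updated: d(HIU,W)=18
step 3: merge (HIU,W) at d=18; branch lengths HIU→7/4, W→9; new cluster HIUW
final tree: (((H:1,U:1):25/4,I:29/4):7/4,W:9)
total length: 105/4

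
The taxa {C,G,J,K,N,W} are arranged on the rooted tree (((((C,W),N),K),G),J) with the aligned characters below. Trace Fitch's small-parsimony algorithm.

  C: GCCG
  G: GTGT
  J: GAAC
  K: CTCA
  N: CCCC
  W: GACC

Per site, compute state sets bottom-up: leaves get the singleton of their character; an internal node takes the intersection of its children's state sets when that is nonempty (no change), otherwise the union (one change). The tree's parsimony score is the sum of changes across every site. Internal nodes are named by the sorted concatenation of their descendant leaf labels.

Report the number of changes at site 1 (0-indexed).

3

CW@0: {G} ∩ {G} = {G} (intersection, +0)
CNW@0: {G} ∪ {C} = {C,G} (union, +1)
CKNW@0: {C,G} ∩ {C} = {C} (intersection, +0)
CGKNW@0: {C} ∪ {G} = {C,G} (union, +1)
CGJKNW@0: {C,G} ∩ {G} = {G} (intersection, +0)
CW@1: {C} ∪ {A} = {A,C} (union, +1)
CNW@1: {A,C} ∩ {C} = {C} (intersection, +0)
CKNW@1: {C} ∪ {T} = {C,T} (union, +1)
CGKNW@1: {C,T} ∩ {T} = {T} (intersection, +0)
CGJKNW@1: {T} ∪ {A} = {A,T} (union, +1)
CW@2: {C} ∩ {C} = {C} (intersection, +0)
CNW@2: {C} ∩ {C} = {C} (intersection, +0)
CKNW@2: {C} ∩ {C} = {C} (intersection, +0)
CGKNW@2: {C} ∪ {G} = {C,G} (union, +1)
CGJKNW@2: {C,G} ∪ {A} = {A,C,G} (union, +1)
CW@3: {G} ∪ {C} = {C,G} (union, +1)
CNW@3: {C,G} ∩ {C} = {C} (intersection, +0)
CKNW@3: {C} ∪ {A} = {A,C} (union, +1)
CGKNW@3: {A,C} ∪ {T} = {A,C,T} (union, +1)
CGJKNW@3: {A,C,T} ∩ {C} = {C} (intersection, +0)
per-site changes: [2, 3, 2, 3]; total = 10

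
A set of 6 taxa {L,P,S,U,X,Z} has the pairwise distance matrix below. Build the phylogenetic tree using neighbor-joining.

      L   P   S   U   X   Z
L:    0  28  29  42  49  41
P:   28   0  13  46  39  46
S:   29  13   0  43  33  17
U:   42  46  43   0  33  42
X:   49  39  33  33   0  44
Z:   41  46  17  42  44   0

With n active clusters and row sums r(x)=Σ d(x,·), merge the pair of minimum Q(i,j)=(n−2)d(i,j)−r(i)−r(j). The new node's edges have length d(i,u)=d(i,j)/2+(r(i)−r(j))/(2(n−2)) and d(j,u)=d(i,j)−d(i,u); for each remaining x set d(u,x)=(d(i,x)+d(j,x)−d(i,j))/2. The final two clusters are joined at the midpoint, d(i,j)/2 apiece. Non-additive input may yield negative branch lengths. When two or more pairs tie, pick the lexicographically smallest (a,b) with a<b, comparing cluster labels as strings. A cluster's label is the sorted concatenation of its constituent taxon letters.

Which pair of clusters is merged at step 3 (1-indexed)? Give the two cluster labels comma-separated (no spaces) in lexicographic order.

1. join U+X (d=33, Q=-272) ⇒ UX; edges |U|=35/2, |X|=31/2
  updated: d(L,UX)=29, d(P,UX)=26, d(S,UX)=43/2, d(UX,Z)=53/2
2. join S+Z (d=17, Q=-160) ⇒ SZ; edges |S|=1/6, |Z|=101/6
  updated: d(L,SZ)=53/2, d(P,SZ)=21, d(SZ,UX)=31/2
3. join L+P (d=28, Q=-205/2) ⇒ LP; edges |L|=129/8, |P|=95/8
  updated: d(LP,SZ)=39/4, d(LP,UX)=27/2
4. join LP+SZ (d=39/4, Q=-155/4) ⇒ LPSZ; edges |LP|=31/8, |SZ|=47/8
  updated: d(LPSZ,UX)=77/8
5. join LPSZ+UX (d=77/8) ⇒ LPSUXZ; edges |LPSZ|=77/16, |UX|=77/16
final tree: (((L:129/8,P:95/8):31/8,(S:1/6,Z:101/6):47/8):77/16,(U:35/2,X:31/2):77/16)
total length: 779/8

L,P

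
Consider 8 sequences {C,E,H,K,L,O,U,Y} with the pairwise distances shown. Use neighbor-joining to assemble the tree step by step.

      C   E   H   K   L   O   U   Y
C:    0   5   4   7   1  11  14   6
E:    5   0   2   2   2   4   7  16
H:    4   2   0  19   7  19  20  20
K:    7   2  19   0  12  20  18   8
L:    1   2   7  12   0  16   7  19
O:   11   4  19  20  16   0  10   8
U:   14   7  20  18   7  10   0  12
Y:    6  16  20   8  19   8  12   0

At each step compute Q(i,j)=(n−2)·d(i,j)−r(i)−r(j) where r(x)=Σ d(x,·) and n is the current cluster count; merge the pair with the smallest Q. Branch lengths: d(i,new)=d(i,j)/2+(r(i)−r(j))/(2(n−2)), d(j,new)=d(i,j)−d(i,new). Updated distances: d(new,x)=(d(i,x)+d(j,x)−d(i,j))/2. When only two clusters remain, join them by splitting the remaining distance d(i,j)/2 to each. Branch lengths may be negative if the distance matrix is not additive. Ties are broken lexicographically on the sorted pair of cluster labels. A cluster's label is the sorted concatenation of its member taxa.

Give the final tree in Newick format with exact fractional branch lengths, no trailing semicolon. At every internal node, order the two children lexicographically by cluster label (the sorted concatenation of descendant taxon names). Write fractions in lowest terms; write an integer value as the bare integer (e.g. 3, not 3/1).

step 1: merge (O,Y) at d=8, Q=-129; branch lengths O→47/12, Y→49/12; new cluster OY
  updated: d(C,OY)=9/2, d(E,OY)=6, d(H,OY)=31/2, d(K,OY)=10, d(L,OY)=27/2, d(OY,U)=7
step 2: merge (OY,U) at d=7, Q=-189/2; branch lengths OY→37/20, U→103/20; new cluster OUY
  updated: d(C,OUY)=23/4, d(E,OUY)=3, d(H,OUY)=57/4, d(K,OUY)=21/2, d(L,OUY)=27/4
step 3: merge (E,K) at d=2, Q=-113/2; branch lengths E→-57/16, K→89/16; new cluster EK
  updated: d(C,EK)=5, d(EK,H)=19/2, d(EK,L)=6, d(EK,OUY)=23/4
step 4: merge (EK,OUY) at d=23/4, Q=-83/2; branch lengths EK→11/6, OUY→47/12; new cluster EKOUY
  updated: d(C,EKOUY)=5/2, d(EKOUY,H)=9, d(EKOUY,L)=7/2
step 5: merge (C,H) at d=4, Q=-39/2; branch lengths C→-9/8, H→41/8; new cluster CH
  updated: d(CH,EKOUY)=15/4, d(CH,L)=2
step 6: merge (CH,EKOUY) at d=15/4, Q=-37/4; branch lengths CH→9/8, EKOUY→21/8; new cluster CEHKOUY
  updated: d(CEHKOUY,L)=7/8
step 7: merge (CEHKOUY,L) at d=7/8; branch lengths CEHKOUY→7/16, L→7/16; new cluster CEHKLOUY
final tree: (((C:-9/8,H:41/8):9/8,((E:-57/16,K:89/16):11/6,((O:47/12,Y:49/12):37/20,U:103/20):47/12):21/8):7/16,L:7/16)
total length: 251/8

(((C:-9/8,H:41/8):9/8,((E:-57/16,K:89/16):11/6,((O:47/12,Y:49/12):37/20,U:103/20):47/12):21/8):7/16,L:7/16)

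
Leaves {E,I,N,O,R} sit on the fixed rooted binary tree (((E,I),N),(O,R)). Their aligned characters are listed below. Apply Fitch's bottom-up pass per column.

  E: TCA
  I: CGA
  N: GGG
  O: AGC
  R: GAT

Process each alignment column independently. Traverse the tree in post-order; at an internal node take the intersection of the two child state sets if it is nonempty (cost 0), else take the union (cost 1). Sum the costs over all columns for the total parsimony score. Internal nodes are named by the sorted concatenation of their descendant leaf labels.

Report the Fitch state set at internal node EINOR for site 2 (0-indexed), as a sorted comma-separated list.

A,C,G,T

site 0, node EI: E={T} ∪ I={C} → {C,T} (+1)
site 0, node EIN: EI={C,T} ∪ N={G} → {C,G,T} (+1)
site 0, node OR: O={A} ∪ R={G} → {A,G} (+1)
site 0, node EINOR: EIN={C,G,T} ∩ OR={A,G} → {G} (+0)
site 1, node EI: E={C} ∪ I={G} → {C,G} (+1)
site 1, node EIN: EI={C,G} ∩ N={G} → {G} (+0)
site 1, node OR: O={G} ∪ R={A} → {A,G} (+1)
site 1, node EINOR: EIN={G} ∩ OR={A,G} → {G} (+0)
site 2, node EI: E={A} ∩ I={A} → {A} (+0)
site 2, node EIN: EI={A} ∪ N={G} → {A,G} (+1)
site 2, node OR: O={C} ∪ R={T} → {C,T} (+1)
site 2, node EINOR: EIN={A,G} ∪ OR={C,T} → {A,C,G,T} (+1)
per-site changes: [3, 2, 3]; total = 8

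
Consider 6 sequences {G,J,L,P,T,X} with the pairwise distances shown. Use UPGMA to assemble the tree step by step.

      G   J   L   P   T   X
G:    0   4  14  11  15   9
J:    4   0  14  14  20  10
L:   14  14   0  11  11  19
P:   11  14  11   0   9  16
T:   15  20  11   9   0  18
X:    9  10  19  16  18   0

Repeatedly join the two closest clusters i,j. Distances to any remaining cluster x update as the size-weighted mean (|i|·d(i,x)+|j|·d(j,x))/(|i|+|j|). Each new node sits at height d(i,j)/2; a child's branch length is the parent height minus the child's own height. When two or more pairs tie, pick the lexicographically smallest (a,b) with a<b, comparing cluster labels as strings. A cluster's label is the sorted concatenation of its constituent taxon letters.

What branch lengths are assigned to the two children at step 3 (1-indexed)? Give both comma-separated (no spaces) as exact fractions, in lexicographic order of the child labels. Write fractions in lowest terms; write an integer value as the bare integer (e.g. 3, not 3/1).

11/4,19/4

1. join G+J (d=4) ⇒ GJ; edges |G|=2, |J|=2
  updated: d(GJ,L)=14, d(GJ,P)=25/2, d(GJ,T)=35/2, d(GJ,X)=19/2
2. join P+T (d=9) ⇒ PT; edges |P|=9/2, |T|=9/2
  updated: d(GJ,PT)=15, d(L,PT)=11, d(PT,X)=17
3. join GJ+X (d=19/2) ⇒ GJX; edges |GJ|=11/4, |X|=19/4
  updated: d(GJX,L)=47/3, d(GJX,PT)=47/3
4. join L+PT (d=11) ⇒ LPT; edges |L|=11/2, |PT|=1
  updated: d(GJX,LPT)=47/3
5. join GJX+LPT (d=47/3) ⇒ GJLPTX; edges |GJX|=37/12, |LPT|=7/3
final tree: (((G:2,J:2):11/4,X:19/4):37/12,(L:11/2,(P:9/2,T:9/2):1):7/3)
total length: 389/12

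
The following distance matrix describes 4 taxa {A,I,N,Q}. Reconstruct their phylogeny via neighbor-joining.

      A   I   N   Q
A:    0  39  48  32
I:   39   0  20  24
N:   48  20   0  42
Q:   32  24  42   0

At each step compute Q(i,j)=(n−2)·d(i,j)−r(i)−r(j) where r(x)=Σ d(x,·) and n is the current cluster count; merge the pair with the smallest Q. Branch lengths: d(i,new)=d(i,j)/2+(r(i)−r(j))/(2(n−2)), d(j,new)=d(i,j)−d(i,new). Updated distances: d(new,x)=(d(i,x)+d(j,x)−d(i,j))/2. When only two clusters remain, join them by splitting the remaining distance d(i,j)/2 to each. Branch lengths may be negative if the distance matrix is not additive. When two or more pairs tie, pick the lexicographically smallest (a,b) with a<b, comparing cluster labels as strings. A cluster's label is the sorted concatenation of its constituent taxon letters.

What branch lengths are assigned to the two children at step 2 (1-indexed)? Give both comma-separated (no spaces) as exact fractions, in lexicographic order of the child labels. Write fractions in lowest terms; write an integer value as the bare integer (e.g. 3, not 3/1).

49/4,13/4

1. join A+Q (d=32, Q=-153) ⇒ AQ; edges |A|=85/4, |Q|=43/4
  updated: d(AQ,I)=31/2, d(AQ,N)=29
2. join AQ+I (d=31/2, Q=-129/2) ⇒ AIQ; edges |AQ|=49/4, |I|=13/4
  updated: d(AIQ,N)=67/4
3. join AIQ+N (d=67/4) ⇒ AINQ; edges |AIQ|=67/8, |N|=67/8
final tree: (((A:85/4,Q:43/4):49/4,I:13/4):67/8,N:67/8)
total length: 257/4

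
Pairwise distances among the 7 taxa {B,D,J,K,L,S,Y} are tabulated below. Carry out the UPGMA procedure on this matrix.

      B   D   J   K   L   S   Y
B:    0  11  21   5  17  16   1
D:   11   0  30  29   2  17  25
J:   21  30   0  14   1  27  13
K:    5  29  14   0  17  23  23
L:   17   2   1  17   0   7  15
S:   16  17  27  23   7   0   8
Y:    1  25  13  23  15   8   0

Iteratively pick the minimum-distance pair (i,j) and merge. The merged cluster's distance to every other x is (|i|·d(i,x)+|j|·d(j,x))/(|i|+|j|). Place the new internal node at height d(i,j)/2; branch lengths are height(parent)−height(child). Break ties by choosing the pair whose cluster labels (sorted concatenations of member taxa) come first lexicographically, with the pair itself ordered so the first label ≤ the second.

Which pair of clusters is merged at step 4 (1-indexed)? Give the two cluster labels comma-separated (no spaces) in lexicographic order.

JL,K

step 1: merge (B,Y) at d=1; branch lengths B→1/2, Y→1/2; new cluster BY
  updated: d(BY,D)=18, d(BY,J)=17, d(BY,K)=14, d(BY,L)=16, d(BY,S)=12
step 2: merge (J,L) at d=1; branch lengths J→1/2, L→1/2; new cluster JL
  updated: d(BY,JL)=33/2, d(D,JL)=16, d(JL,K)=31/2, d(JL,S)=17
step 3: merge (BY,S) at d=12; branch lengths BY→11/2, S→6; new cluster BSY
  updated: d(BSY,D)=53/3, d(BSY,JL)=50/3, d(BSY,K)=17
step 4: merge (JL,K) at d=31/2; branch lengths JL→29/4, K→31/4; new cluster JKL
  updated: d(BSY,JKL)=151/9, d(D,JKL)=61/3
step 5: merge (BSY,JKL) at d=151/9; branch lengths BSY→43/18, JKL→23/36; new cluster BJKLSY
  updated: d(BJKLSY,D)=19
step 6: merge (BJKLSY,D) at d=19; branch lengths BJKLSY→10/9, D→19/2; new cluster BDJKLSY
final tree: ((((B:1/2,Y:1/2):11/2,S:6):43/18,((J:1/2,L:1/2):29/4,K:31/4):23/36):10/9,D:19/2)
total length: 1517/36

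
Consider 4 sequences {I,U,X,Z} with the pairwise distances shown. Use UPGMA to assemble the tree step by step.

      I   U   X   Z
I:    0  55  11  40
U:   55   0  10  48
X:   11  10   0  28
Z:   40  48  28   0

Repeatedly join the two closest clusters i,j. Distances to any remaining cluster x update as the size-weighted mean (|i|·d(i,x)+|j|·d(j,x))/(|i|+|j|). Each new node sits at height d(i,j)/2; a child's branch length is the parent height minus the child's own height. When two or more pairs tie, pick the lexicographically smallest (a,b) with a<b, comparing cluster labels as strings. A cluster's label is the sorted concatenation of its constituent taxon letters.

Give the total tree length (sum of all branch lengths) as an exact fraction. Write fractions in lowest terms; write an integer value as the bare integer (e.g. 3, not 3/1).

1. join U+X (d=10) ⇒ UX; edges |U|=5, |X|=5
  updated: d(I,UX)=33, d(UX,Z)=38
2. join I+UX (d=33) ⇒ IUX; edges |I|=33/2, |UX|=23/2
  updated: d(IUX,Z)=116/3
3. join IUX+Z (d=116/3) ⇒ IUXZ; edges |IUX|=17/6, |Z|=58/3
final tree: ((I:33/2,(U:5,X:5):23/2):17/6,Z:58/3)
total length: 361/6

361/6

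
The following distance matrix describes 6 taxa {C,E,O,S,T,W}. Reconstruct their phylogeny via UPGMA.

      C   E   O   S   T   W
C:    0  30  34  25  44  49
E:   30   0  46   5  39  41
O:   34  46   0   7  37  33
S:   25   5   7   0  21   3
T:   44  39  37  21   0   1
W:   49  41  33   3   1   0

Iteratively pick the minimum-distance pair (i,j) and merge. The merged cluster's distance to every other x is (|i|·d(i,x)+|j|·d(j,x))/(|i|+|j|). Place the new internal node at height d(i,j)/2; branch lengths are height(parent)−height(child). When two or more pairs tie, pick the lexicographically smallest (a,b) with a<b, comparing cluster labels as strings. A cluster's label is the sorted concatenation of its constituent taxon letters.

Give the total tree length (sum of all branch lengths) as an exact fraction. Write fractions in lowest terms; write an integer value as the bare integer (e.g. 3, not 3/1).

iteration 1: select T,W (d=1); attach at lengths (1/2, 1/2); label the merged cluster TW
  updated: d(C,TW)=93/2, d(E,TW)=40, d(O,TW)=35, d(S,TW)=12
iteration 2: select E,S (d=5); attach at lengths (5/2, 5/2); label the merged cluster ES
  updated: d(C,ES)=55/2, d(ES,O)=53/2, d(ES,TW)=26
iteration 3: select ES,TW (d=26); attach at lengths (21/2, 25/2); label the merged cluster ESTW
  updated: d(C,ESTW)=37, d(ESTW,O)=123/4
iteration 4: select ESTW,O (d=123/4); attach at lengths (19/8, 123/8); label the merged cluster EOSTW
  updated: d(C,EOSTW)=182/5
iteration 5: select C,EOSTW (d=182/5); attach at lengths (91/5, 113/40); label the merged cluster CEOSTW
final tree: (C:91/5,(((E:5/2,S:5/2):21/2,(T:1/2,W:1/2):25/2):19/8,O:123/8):113/40)
total length: 2711/40

2711/40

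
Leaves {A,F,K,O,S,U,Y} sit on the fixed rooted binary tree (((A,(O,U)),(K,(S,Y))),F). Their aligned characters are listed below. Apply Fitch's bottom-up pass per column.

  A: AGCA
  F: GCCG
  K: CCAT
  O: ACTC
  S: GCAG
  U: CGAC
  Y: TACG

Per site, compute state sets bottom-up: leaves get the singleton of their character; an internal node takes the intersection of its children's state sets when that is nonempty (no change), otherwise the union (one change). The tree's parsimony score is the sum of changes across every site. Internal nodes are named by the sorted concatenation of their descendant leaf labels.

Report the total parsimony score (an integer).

14

OU@0: {A} ∪ {C} = {A,C} (union, +1)
AOU@0: {A} ∩ {A,C} = {A} (intersection, +0)
SY@0: {G} ∪ {T} = {G,T} (union, +1)
KSY@0: {C} ∪ {G,T} = {C,G,T} (union, +1)
AKOSUY@0: {A} ∪ {C,G,T} = {A,C,G,T} (union, +1)
AFKOSUY@0: {A,C,G,T} ∩ {G} = {G} (intersection, +0)
OU@1: {C} ∪ {G} = {C,G} (union, +1)
AOU@1: {G} ∩ {C,G} = {G} (intersection, +0)
SY@1: {C} ∪ {A} = {A,C} (union, +1)
KSY@1: {C} ∩ {A,C} = {C} (intersection, +0)
AKOSUY@1: {G} ∪ {C} = {C,G} (union, +1)
AFKOSUY@1: {C,G} ∩ {C} = {C} (intersection, +0)
OU@2: {T} ∪ {A} = {A,T} (union, +1)
AOU@2: {C} ∪ {A,T} = {A,C,T} (union, +1)
SY@2: {A} ∪ {C} = {A,C} (union, +1)
KSY@2: {A} ∩ {A,C} = {A} (intersection, +0)
AKOSUY@2: {A,C,T} ∩ {A} = {A} (intersection, +0)
AFKOSUY@2: {A} ∪ {C} = {A,C} (union, +1)
OU@3: {C} ∩ {C} = {C} (intersection, +0)
AOU@3: {A} ∪ {C} = {A,C} (union, +1)
SY@3: {G} ∩ {G} = {G} (intersection, +0)
KSY@3: {T} ∪ {G} = {G,T} (union, +1)
AKOSUY@3: {A,C} ∪ {G,T} = {A,C,G,T} (union, +1)
AFKOSUY@3: {A,C,G,T} ∩ {G} = {G} (intersection, +0)
per-site changes: [4, 3, 4, 3]; total = 14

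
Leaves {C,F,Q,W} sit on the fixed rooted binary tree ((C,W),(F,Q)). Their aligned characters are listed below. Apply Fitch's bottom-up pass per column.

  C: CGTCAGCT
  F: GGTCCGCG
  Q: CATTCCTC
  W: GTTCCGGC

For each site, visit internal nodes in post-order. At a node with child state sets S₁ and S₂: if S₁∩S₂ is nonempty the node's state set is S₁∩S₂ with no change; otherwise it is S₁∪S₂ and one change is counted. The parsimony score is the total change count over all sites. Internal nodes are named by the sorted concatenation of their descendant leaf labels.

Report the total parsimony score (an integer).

site 0, node CW: C={C} ∪ W={G} → {C,G} (+1)
site 0, node FQ: F={G} ∪ Q={C} → {C,G} (+1)
site 0, node CFQW: CW={C,G} ∩ FQ={C,G} → {C,G} (+0)
site 1, node CW: C={G} ∪ W={T} → {G,T} (+1)
site 1, node FQ: F={G} ∪ Q={A} → {A,G} (+1)
site 1, node CFQW: CW={G,T} ∩ FQ={A,G} → {G} (+0)
site 2, node CW: C={T} ∩ W={T} → {T} (+0)
site 2, node FQ: F={T} ∩ Q={T} → {T} (+0)
site 2, node CFQW: CW={T} ∩ FQ={T} → {T} (+0)
site 3, node CW: C={C} ∩ W={C} → {C} (+0)
site 3, node FQ: F={C} ∪ Q={T} → {C,T} (+1)
site 3, node CFQW: CW={C} ∩ FQ={C,T} → {C} (+0)
site 4, node CW: C={A} ∪ W={C} → {A,C} (+1)
site 4, node FQ: F={C} ∩ Q={C} → {C} (+0)
site 4, node CFQW: CW={A,C} ∩ FQ={C} → {C} (+0)
site 5, node CW: C={G} ∩ W={G} → {G} (+0)
site 5, node FQ: F={G} ∪ Q={C} → {C,G} (+1)
site 5, node CFQW: CW={G} ∩ FQ={C,G} → {G} (+0)
site 6, node CW: C={C} ∪ W={G} → {C,G} (+1)
site 6, node FQ: F={C} ∪ Q={T} → {C,T} (+1)
site 6, node CFQW: CW={C,G} ∩ FQ={C,T} → {C} (+0)
site 7, node CW: C={T} ∪ W={C} → {C,T} (+1)
site 7, node FQ: F={G} ∪ Q={C} → {C,G} (+1)
site 7, node CFQW: CW={C,T} ∩ FQ={C,G} → {C} (+0)
per-site changes: [2, 2, 0, 1, 1, 1, 2, 2]; total = 11

11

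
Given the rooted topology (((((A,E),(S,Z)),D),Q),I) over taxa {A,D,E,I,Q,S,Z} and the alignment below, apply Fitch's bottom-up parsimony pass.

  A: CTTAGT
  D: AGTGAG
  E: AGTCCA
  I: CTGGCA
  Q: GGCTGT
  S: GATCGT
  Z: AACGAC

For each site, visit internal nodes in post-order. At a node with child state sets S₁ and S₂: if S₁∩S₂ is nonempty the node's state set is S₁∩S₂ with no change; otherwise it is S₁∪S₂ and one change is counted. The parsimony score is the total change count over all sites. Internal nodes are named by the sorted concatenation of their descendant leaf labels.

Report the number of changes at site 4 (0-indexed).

4

[col 0] AE: children A:{C}, E:{A} ∪→ {A,C}; cost 1
[col 0] SZ: children S:{G}, Z:{A} ∪→ {A,G}; cost 1
[col 0] AESZ: children AE:{A,C}, SZ:{A,G} ∩→ {A}; cost 0
[col 0] ADESZ: children AESZ:{A}, D:{A} ∩→ {A}; cost 0
[col 0] ADEQSZ: children ADESZ:{A}, Q:{G} ∪→ {A,G}; cost 1
[col 0] ADEIQSZ: children ADEQSZ:{A,G}, I:{C} ∪→ {A,C,G}; cost 1
[col 1] AE: children A:{T}, E:{G} ∪→ {G,T}; cost 1
[col 1] SZ: children S:{A}, Z:{A} ∩→ {A}; cost 0
[col 1] AESZ: children AE:{G,T}, SZ:{A} ∪→ {A,G,T}; cost 1
[col 1] ADESZ: children AESZ:{A,G,T}, D:{G} ∩→ {G}; cost 0
[col 1] ADEQSZ: children ADESZ:{G}, Q:{G} ∩→ {G}; cost 0
[col 1] ADEIQSZ: children ADEQSZ:{G}, I:{T} ∪→ {G,T}; cost 1
[col 2] AE: children A:{T}, E:{T} ∩→ {T}; cost 0
[col 2] SZ: children S:{T}, Z:{C} ∪→ {C,T}; cost 1
[col 2] AESZ: children AE:{T}, SZ:{C,T} ∩→ {T}; cost 0
[col 2] ADESZ: children AESZ:{T}, D:{T} ∩→ {T}; cost 0
[col 2] ADEQSZ: children ADESZ:{T}, Q:{C} ∪→ {C,T}; cost 1
[col 2] ADEIQSZ: children ADEQSZ:{C,T}, I:{G} ∪→ {C,G,T}; cost 1
[col 3] AE: children A:{A}, E:{C} ∪→ {A,C}; cost 1
[col 3] SZ: children S:{C}, Z:{G} ∪→ {C,G}; cost 1
[col 3] AESZ: children AE:{A,C}, SZ:{C,G} ∩→ {C}; cost 0
[col 3] ADESZ: children AESZ:{C}, D:{G} ∪→ {C,G}; cost 1
[col 3] ADEQSZ: children ADESZ:{C,G}, Q:{T} ∪→ {C,G,T}; cost 1
[col 3] ADEIQSZ: children ADEQSZ:{C,G,T}, I:{G} ∩→ {G}; cost 0
[col 4] AE: children A:{G}, E:{C} ∪→ {C,G}; cost 1
[col 4] SZ: children S:{G}, Z:{A} ∪→ {A,G}; cost 1
[col 4] AESZ: children AE:{C,G}, SZ:{A,G} ∩→ {G}; cost 0
[col 4] ADESZ: children AESZ:{G}, D:{A} ∪→ {A,G}; cost 1
[col 4] ADEQSZ: children ADESZ:{A,G}, Q:{G} ∩→ {G}; cost 0
[col 4] ADEIQSZ: children ADEQSZ:{G}, I:{C} ∪→ {C,G}; cost 1
[col 5] AE: children A:{T}, E:{A} ∪→ {A,T}; cost 1
[col 5] SZ: children S:{T}, Z:{C} ∪→ {C,T}; cost 1
[col 5] AESZ: children AE:{A,T}, SZ:{C,T} ∩→ {T}; cost 0
[col 5] ADESZ: children AESZ:{T}, D:{G} ∪→ {G,T}; cost 1
[col 5] ADEQSZ: children ADESZ:{G,T}, Q:{T} ∩→ {T}; cost 0
[col 5] ADEIQSZ: children ADEQSZ:{T}, I:{A} ∪→ {A,T}; cost 1
per-site changes: [4, 3, 3, 4, 4, 4]; total = 22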